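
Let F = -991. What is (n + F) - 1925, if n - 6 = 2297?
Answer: -613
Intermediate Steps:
n = 2303 (n = 6 + 2297 = 2303)
(n + F) - 1925 = (2303 - 991) - 1925 = 1312 - 1925 = -613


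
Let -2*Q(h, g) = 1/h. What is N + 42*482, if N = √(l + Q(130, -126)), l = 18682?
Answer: 20244 + √315725735/130 ≈ 20381.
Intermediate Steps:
Q(h, g) = -1/(2*h)
N = √315725735/130 (N = √(18682 - ½/130) = √(18682 - ½*1/130) = √(18682 - 1/260) = √(4857319/260) = √315725735/130 ≈ 136.68)
N + 42*482 = √315725735/130 + 42*482 = √315725735/130 + 20244 = 20244 + √315725735/130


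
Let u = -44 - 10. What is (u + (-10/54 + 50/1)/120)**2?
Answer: 1205686729/419904 ≈ 2871.3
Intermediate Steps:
u = -54
(u + (-10/54 + 50/1)/120)**2 = (-54 + (-10/54 + 50/1)/120)**2 = (-54 + (-10*1/54 + 50*1)*(1/120))**2 = (-54 + (-5/27 + 50)*(1/120))**2 = (-54 + (1345/27)*(1/120))**2 = (-54 + 269/648)**2 = (-34723/648)**2 = 1205686729/419904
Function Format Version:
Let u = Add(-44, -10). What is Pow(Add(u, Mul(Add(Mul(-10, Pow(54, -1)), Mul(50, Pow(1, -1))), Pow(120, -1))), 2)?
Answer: Rational(1205686729, 419904) ≈ 2871.3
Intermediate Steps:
u = -54
Pow(Add(u, Mul(Add(Mul(-10, Pow(54, -1)), Mul(50, Pow(1, -1))), Pow(120, -1))), 2) = Pow(Add(-54, Mul(Add(Mul(-10, Pow(54, -1)), Mul(50, Pow(1, -1))), Pow(120, -1))), 2) = Pow(Add(-54, Mul(Add(Mul(-10, Rational(1, 54)), Mul(50, 1)), Rational(1, 120))), 2) = Pow(Add(-54, Mul(Add(Rational(-5, 27), 50), Rational(1, 120))), 2) = Pow(Add(-54, Mul(Rational(1345, 27), Rational(1, 120))), 2) = Pow(Add(-54, Rational(269, 648)), 2) = Pow(Rational(-34723, 648), 2) = Rational(1205686729, 419904)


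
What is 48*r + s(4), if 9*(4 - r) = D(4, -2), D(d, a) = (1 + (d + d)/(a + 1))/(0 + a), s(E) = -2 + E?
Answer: 526/3 ≈ 175.33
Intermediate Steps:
D(d, a) = (1 + 2*d/(1 + a))/a (D(d, a) = (1 + (2*d)/(1 + a))/a = (1 + 2*d/(1 + a))/a)
r = 65/18 (r = 4 - (1 - 2 + 2*4)/(9*(-2)*(1 - 2)) = 4 - (-1)*(1 - 2 + 8)/(18*(-1)) = 4 - (-1)*(-1)*7/18 = 4 - ⅑*7/2 = 4 - 7/18 = 65/18 ≈ 3.6111)
48*r + s(4) = 48*(65/18) + (-2 + 4) = 520/3 + 2 = 526/3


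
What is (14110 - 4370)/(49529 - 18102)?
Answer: 9740/31427 ≈ 0.30992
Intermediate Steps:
(14110 - 4370)/(49529 - 18102) = 9740/31427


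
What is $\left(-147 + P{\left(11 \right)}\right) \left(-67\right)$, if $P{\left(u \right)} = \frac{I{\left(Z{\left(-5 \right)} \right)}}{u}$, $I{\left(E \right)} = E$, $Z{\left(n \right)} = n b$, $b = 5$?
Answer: $\frac{110014}{11} \approx 10001.0$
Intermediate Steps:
$Z{\left(n \right)} = 5 n$ ($Z{\left(n \right)} = n 5 = 5 n$)
$P{\left(u \right)} = - \frac{25}{u}$ ($P{\left(u \right)} = \frac{5 \left(-5\right)}{u} = - \frac{25}{u}$)
$\left(-147 + P{\left(11 \right)}\right) \left(-67\right) = \left(-147 - \frac{25}{11}\right) \left(-67\right) = \left(- \frac{1642}{11}\right) \left(-67\right) = \frac{110014}{11}$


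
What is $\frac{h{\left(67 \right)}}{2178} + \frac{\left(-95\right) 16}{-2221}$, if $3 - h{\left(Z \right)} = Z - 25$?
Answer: $\frac{1074647}{1612446} \approx 0.66647$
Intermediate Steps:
$h{\left(Z \right)} = 28 - Z$ ($h{\left(Z \right)} = 3 - \left(Z - 25\right) = 3 - \left(-25 + Z\right) = 28 - Z$)
$\frac{h{\left(67 \right)}}{2178} + \frac{\left(-95\right) 16}{-2221} = \frac{28 - 67}{2178} + \frac{\left(-95\right) 16}{-2221} = \left(28 - 67\right) \frac{1}{2178} - - \frac{1520}{2221} = \left(-39\right) \frac{1}{2178} + \frac{1520}{2221} = - \frac{13}{726} + \frac{1520}{2221} = \frac{1074647}{1612446}$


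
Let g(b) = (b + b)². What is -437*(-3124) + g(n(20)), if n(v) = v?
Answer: 1366788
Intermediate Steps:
g(b) = 4*b² (g(b) = (2*b)² = 4*b²)
-437*(-3124) + g(n(20)) = -437*(-3124) + 4*20² = 1365188 + 4*400 = 1365188 + 1600 = 1366788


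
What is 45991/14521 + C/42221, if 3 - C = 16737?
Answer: 1698791597/613091141 ≈ 2.7709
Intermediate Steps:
C = -16734 (C = 3 - 1*16737 = 3 - 16737 = -16734)
45991/14521 + C/42221 = 45991/14521 - 16734/42221 = 1698791597/613091141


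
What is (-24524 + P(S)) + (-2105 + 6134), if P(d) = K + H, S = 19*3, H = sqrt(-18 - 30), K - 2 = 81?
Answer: -20412 + 4*I*sqrt(3) ≈ -20412.0 + 6.9282*I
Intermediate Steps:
K = 83 (K = 2 + 81 = 83)
H = 4*I*sqrt(3) (H = sqrt(-48) = 4*I*sqrt(3) ≈ 6.9282*I)
S = 57
P(d) = 83 + 4*I*sqrt(3)
(-24524 + P(S)) + (-2105 + 6134) = (-24524 + (83 + 4*I*sqrt(3))) + (-2105 + 6134) = (-24441 + 4*I*sqrt(3)) + 4029 = -20412 + 4*I*sqrt(3)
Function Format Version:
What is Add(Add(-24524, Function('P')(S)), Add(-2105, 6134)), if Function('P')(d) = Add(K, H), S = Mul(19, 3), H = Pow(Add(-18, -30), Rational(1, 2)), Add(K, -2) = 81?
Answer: Add(-20412, Mul(4, I, Pow(3, Rational(1, 2)))) ≈ Add(-20412., Mul(6.9282, I))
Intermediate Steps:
K = 83 (K = Add(2, 81) = 83)
H = Mul(4, I, Pow(3, Rational(1, 2))) (H = Pow(-48, Rational(1, 2)) = Mul(4, I, Pow(3, Rational(1, 2))) ≈ Mul(6.9282, I))
S = 57
Function('P')(d) = Add(83, Mul(4, I, Pow(3, Rational(1, 2))))
Add(Add(-24524, Function('P')(S)), Add(-2105, 6134)) = Add(Add(-24524, Add(83, Mul(4, I, Pow(3, Rational(1, 2))))), Add(-2105, 6134)) = Add(Add(-24441, Mul(4, I, Pow(3, Rational(1, 2)))), 4029) = Add(-20412, Mul(4, I, Pow(3, Rational(1, 2))))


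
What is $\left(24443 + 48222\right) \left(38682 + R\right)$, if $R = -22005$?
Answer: $1211834205$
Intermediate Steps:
$\left(24443 + 48222\right) \left(38682 + R\right) = \left(24443 + 48222\right) \left(38682 - 22005\right) = 72665 \cdot 16677 = 1211834205$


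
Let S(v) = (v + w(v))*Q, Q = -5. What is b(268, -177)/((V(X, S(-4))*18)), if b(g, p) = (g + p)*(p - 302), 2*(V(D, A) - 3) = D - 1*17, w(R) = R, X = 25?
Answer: -6227/18 ≈ -345.94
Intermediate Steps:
S(v) = -10*v (S(v) = (v + v)*(-5) = (2*v)*(-5) = -10*v)
V(D, A) = -11/2 + D/2 (V(D, A) = 3 + (D - 1*17)/2 = 3 + (D - 17)/2 = 3 + (-17 + D)/2 = 3 + (-17/2 + D/2) = -11/2 + D/2)
b(g, p) = (-302 + p)*(g + p) (b(g, p) = (g + p)*(-302 + p) = (-302 + p)*(g + p))
b(268, -177)/((V(X, S(-4))*18)) = ((-177)² - 302*268 - 302*(-177) + 268*(-177))/(((-11/2 + (½)*25)*18)) = (31329 - 80936 + 53454 - 47436)/(((-11/2 + 25/2)*18)) = -43589/(7*18) = -43589/126 = -43589*1/126 = -6227/18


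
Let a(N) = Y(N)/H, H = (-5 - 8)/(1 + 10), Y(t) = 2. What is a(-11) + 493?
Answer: 6387/13 ≈ 491.31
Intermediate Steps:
H = -13/11 ≈ -1.1818
a(N) = -22/13 (a(N) = 2/(-13/11) = 2*(-11/13) = -22/13)
a(-11) + 493 = -22/13 + 493 = 6387/13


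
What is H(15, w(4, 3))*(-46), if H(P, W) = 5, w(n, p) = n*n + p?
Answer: -230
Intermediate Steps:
w(n, p) = p + n² (w(n, p) = n² + p = p + n²)
H(15, w(4, 3))*(-46) = 5*(-46) = -230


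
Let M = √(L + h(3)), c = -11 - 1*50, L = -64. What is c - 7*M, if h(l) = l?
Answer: -61 - 7*I*√61 ≈ -61.0 - 54.672*I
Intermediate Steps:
c = -61 (c = -11 - 50 = -61)
M = I*√61 (M = √(-64 + 3) = √(-61) = I*√61 ≈ 7.8102*I)
c - 7*M = -61 - 7*I*√61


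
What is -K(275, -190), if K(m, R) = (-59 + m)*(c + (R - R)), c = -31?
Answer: 6696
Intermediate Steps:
K(m, R) = 1829 - 31*m (K(m, R) = (-59 + m)*(-31 + (R - R)) = (-59 + m)*(-31 + 0) = (-59 + m)*(-31) = 1829 - 31*m)
-K(275, -190) = -(1829 - 31*275) = -(1829 - 8525) = -1*(-6696) = 6696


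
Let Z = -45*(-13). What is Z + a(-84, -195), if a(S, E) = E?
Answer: 390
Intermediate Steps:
Z = 585
Z + a(-84, -195) = 585 - 195 = 390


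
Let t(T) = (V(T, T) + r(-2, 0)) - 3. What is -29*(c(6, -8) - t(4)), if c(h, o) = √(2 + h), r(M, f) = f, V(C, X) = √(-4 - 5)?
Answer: -87 - 58*√2 + 87*I ≈ -169.02 + 87.0*I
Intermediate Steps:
V(C, X) = 3*I (V(C, X) = √(-9) = 3*I)
t(T) = -3 + 3*I (t(T) = (3*I + 0) - 3 = 3*I - 3 = -3 + 3*I)
-29*(c(6, -8) - t(4)) = -29*(√(2 + 6) - (-3 + 3*I)) = -29*(√8 + (3 - 3*I)) = -29*(2*√2 + (3 - 3*I)) = -29*(3 - 3*I + 2*√2) = -87 - 58*√2 + 87*I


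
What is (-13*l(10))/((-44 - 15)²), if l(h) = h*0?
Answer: 0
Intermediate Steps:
l(h) = 0
(-13*l(10))/((-44 - 15)²) = (-13*0)/((-44 - 15)²) = 0/((-59)²) = 0/3481 = 0*(1/3481) = 0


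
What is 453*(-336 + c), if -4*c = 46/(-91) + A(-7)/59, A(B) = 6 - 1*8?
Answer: -816876780/5369 ≈ -1.5215e+5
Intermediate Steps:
A(B) = -2 (A(B) = 6 - 8 = -2)
c = 724/5369 (c = -(46/(-91) - 2/59)/4 = -(46*(-1/91) - 2*1/59)/4 = -(-46/91 - 2/59)/4 = -¼*(-2896/5369) = 724/5369 ≈ 0.13485)
453*(-336 + c) = 453*(-336 + 724/5369) = 453*(-1803260/5369) = -816876780/5369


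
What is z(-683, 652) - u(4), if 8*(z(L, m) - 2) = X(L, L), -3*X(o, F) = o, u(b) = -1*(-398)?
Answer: -8821/24 ≈ -367.54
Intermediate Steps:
u(b) = 398
X(o, F) = -o/3
z(L, m) = 2 - L/24 (z(L, m) = 2 + (-L/3)/8 = 2 - L/24)
z(-683, 652) - u(4) = (2 - 1/24*(-683)) - 1*398 = (2 + 683/24) - 398 = 731/24 - 398 = -8821/24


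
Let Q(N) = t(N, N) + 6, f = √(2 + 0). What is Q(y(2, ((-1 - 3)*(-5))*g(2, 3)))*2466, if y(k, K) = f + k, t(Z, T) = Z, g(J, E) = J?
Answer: 19728 + 2466*√2 ≈ 23215.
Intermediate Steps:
f = √2 ≈ 1.4142
y(k, K) = k + √2 (y(k, K) = √2 + k = k + √2)
Q(N) = 6 + N (Q(N) = N + 6 = 6 + N)
Q(y(2, ((-1 - 3)*(-5))*g(2, 3)))*2466 = (6 + (2 + √2))*2466 = (8 + √2)*2466 = 19728 + 2466*√2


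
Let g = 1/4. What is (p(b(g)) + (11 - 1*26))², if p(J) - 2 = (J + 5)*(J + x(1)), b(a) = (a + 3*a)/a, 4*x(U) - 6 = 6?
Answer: 2500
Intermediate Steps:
g = ¼ ≈ 0.25000
x(U) = 3 (x(U) = 3/2 + (¼)*6 = 3/2 + 3/2 = 3)
b(a) = 4 (b(a) = (4*a)/a = 4)
p(J) = 2 + (3 + J)*(5 + J) (p(J) = 2 + (J + 5)*(J + 3) = 2 + (5 + J)*(3 + J) = 2 + (3 + J)*(5 + J))
(p(b(g)) + (11 - 1*26))² = ((17 + 4² + 8*4) + (11 - 1*26))² = ((17 + 16 + 32) + (11 - 26))² = (65 - 15)² = 50² = 2500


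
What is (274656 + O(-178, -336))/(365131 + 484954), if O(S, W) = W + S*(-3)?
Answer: 274854/850085 ≈ 0.32333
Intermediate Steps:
O(S, W) = W - 3*S
(274656 + O(-178, -336))/(365131 + 484954) = (274656 + (-336 - 3*(-178)))/(365131 + 484954) = (274656 + (-336 + 534))/850085 = (274656 + 198)*(1/850085) = 274854*(1/850085) = 274854/850085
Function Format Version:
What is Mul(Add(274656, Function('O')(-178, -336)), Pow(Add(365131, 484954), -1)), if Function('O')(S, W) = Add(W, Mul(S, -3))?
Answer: Rational(274854, 850085) ≈ 0.32333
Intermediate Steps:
Function('O')(S, W) = Add(W, Mul(-3, S))
Mul(Add(274656, Function('O')(-178, -336)), Pow(Add(365131, 484954), -1)) = Mul(Add(274656, Add(-336, Mul(-3, -178))), Pow(Add(365131, 484954), -1)) = Mul(Add(274656, Add(-336, 534)), Pow(850085, -1)) = Mul(Add(274656, 198), Rational(1, 850085)) = Mul(274854, Rational(1, 850085)) = Rational(274854, 850085)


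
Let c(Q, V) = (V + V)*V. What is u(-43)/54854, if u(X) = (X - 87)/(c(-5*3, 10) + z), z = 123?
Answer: -65/8858921 ≈ -7.3372e-6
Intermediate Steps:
c(Q, V) = 2*V² (c(Q, V) = (2*V)*V = 2*V²)
u(X) = -87/323 + X/323 (u(X) = (X - 87)/(2*10² + 123) = (-87 + X)/(2*100 + 123) = (-87 + X)/(200 + 123) = (-87 + X)/323 = (-87 + X)*(1/323) = -87/323 + X/323)
u(-43)/54854 = (-87/323 + (1/323)*(-43))/54854 = (-87/323 - 43/323)*(1/54854) = -130/323*1/54854 = -65/8858921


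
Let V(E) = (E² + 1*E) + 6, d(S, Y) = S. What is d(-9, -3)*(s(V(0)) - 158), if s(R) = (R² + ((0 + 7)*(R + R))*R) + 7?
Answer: -3501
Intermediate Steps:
V(E) = 6 + E + E² (V(E) = (E² + E) + 6 = (E + E²) + 6 = 6 + E + E²)
s(R) = 7 + 15*R² (s(R) = (R² + (7*(2*R))*R) + 7 = (R² + (14*R)*R) + 7 = (R² + 14*R²) + 7 = 15*R² + 7 = 7 + 15*R²)
d(-9, -3)*(s(V(0)) - 158) = -9*((7 + 15*(6 + 0 + 0²)²) - 158) = -9*((7 + 15*(6 + 0 + 0)²) - 158) = -9*((7 + 15*6²) - 158) = -9*((7 + 15*36) - 158) = -9*((7 + 540) - 158) = -9*(547 - 158) = -9*389 = -3501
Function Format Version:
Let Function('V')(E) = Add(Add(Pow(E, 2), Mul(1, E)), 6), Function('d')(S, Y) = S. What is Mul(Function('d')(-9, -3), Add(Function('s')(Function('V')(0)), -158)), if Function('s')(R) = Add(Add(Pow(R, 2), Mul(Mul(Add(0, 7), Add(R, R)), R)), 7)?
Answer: -3501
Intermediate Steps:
Function('V')(E) = Add(6, E, Pow(E, 2)) (Function('V')(E) = Add(Add(Pow(E, 2), E), 6) = Add(Add(E, Pow(E, 2)), 6) = Add(6, E, Pow(E, 2)))
Function('s')(R) = Add(7, Mul(15, Pow(R, 2))) (Function('s')(R) = Add(Add(Pow(R, 2), Mul(Mul(7, Mul(2, R)), R)), 7) = Add(Add(Pow(R, 2), Mul(Mul(14, R), R)), 7) = Add(Add(Pow(R, 2), Mul(14, Pow(R, 2))), 7) = Add(Mul(15, Pow(R, 2)), 7) = Add(7, Mul(15, Pow(R, 2))))
Mul(Function('d')(-9, -3), Add(Function('s')(Function('V')(0)), -158)) = Mul(-9, Add(Add(7, Mul(15, Pow(Add(6, 0, Pow(0, 2)), 2))), -158)) = Mul(-9, Add(Add(7, Mul(15, Pow(Add(6, 0, 0), 2))), -158)) = Mul(-9, Add(Add(7, Mul(15, Pow(6, 2))), -158)) = Mul(-9, Add(Add(7, Mul(15, 36)), -158)) = Mul(-9, Add(Add(7, 540), -158)) = Mul(-9, Add(547, -158)) = Mul(-9, 389) = -3501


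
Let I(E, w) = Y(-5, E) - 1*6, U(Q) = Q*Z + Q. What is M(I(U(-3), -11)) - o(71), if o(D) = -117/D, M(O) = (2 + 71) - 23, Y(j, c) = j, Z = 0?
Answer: 3667/71 ≈ 51.648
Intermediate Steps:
U(Q) = Q (U(Q) = Q*0 + Q = 0 + Q = Q)
I(E, w) = -11 (I(E, w) = -5 - 1*6 = -5 - 6 = -11)
M(O) = 50 (M(O) = 73 - 23 = 50)
M(I(U(-3), -11)) - o(71) = 50 - (-117)/71 = 50 - 1*(-117/71) = 50 + 117/71 = 3667/71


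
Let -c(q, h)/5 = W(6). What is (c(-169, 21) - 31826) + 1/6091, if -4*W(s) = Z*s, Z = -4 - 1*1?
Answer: -388161155/12182 ≈ -31864.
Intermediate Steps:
Z = -5 (Z = -4 - 1 = -5)
W(s) = 5*s/4 (W(s) = -(-5)*s/4 = 5*s/4)
c(q, h) = -75/2 (c(q, h) = -25*6/4 = -5*15/2 = -75/2)
(c(-169, 21) - 31826) + 1/6091 = (-75/2 - 31826) + 1/6091 = -63727/2 + 1/6091 = -388161155/12182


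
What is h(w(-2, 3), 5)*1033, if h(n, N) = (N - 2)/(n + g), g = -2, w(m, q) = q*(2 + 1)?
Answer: 3099/7 ≈ 442.71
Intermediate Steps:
w(m, q) = 3*q (w(m, q) = q*3 = 3*q)
h(n, N) = (-2 + N)/(-2 + n) (h(n, N) = (N - 2)/(n - 2) = (-2 + N)/(-2 + n))
h(w(-2, 3), 5)*1033 = ((-2 + 5)/(-2 + 3*3))*1033 = (3/(-2 + 9))*1033 = (3/7)*1033 = 3099/7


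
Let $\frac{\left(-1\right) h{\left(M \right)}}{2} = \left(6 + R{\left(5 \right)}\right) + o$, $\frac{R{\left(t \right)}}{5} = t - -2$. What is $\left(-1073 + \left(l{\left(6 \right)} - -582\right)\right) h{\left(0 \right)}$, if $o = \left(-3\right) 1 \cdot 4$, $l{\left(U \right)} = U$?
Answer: $28130$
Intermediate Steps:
$R{\left(t \right)} = 10 + 5 t$ ($R{\left(t \right)} = 5 \left(t - -2\right) = 5 \left(t + 2\right) = 5 \left(2 + t\right) = 10 + 5 t$)
$o = -12$ ($o = \left(-3\right) 4 = -12$)
$h{\left(M \right)} = -58$ ($h{\left(M \right)} = - 2 \left(\left(6 + \left(10 + 5 \cdot 5\right)\right) - 12\right) = - 2 \left(\left(6 + \left(10 + 25\right)\right) - 12\right) = - 2 \left(\left(6 + 35\right) - 12\right) = - 2 \left(41 - 12\right) = \left(-2\right) 29 = -58$)
$\left(-1073 + \left(l{\left(6 \right)} - -582\right)\right) h{\left(0 \right)} = \left(-1073 + \left(6 - -582\right)\right) \left(-58\right) = \left(-1073 + \left(6 + 582\right)\right) \left(-58\right) = \left(-1073 + 588\right) \left(-58\right) = \left(-485\right) \left(-58\right) = 28130$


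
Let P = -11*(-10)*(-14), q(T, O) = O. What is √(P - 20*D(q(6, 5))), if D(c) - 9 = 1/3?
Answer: 2*I*√3885/3 ≈ 41.553*I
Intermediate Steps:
D(c) = 28/3 (D(c) = 9 + 1/3 = 9 + ⅓ = 28/3)
P = -1540 (P = 110*(-14) = -1540)
√(P - 20*D(q(6, 5))) = √(-1540 - 20*28/3) = √(-1540 - 560/3) = √(-5180/3) = 2*I*√3885/3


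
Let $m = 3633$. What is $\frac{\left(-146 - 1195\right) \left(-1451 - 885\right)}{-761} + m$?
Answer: $- \frac{367863}{761} \approx -483.39$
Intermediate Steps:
$\frac{\left(-146 - 1195\right) \left(-1451 - 885\right)}{-761} + m = \frac{\left(-146 - 1195\right) \left(-1451 - 885\right)}{-761} + 3633 = \left(-1341\right) \left(-2336\right) \left(- \frac{1}{761}\right) + 3633 = 3132576 \left(- \frac{1}{761}\right) + 3633 = - \frac{3132576}{761} + 3633 = - \frac{367863}{761}$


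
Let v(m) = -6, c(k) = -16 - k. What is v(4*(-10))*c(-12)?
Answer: 24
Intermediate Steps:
v(4*(-10))*c(-12) = -6*(-16 - 1*(-12)) = -6*(-16 + 12) = -6*(-4) = 24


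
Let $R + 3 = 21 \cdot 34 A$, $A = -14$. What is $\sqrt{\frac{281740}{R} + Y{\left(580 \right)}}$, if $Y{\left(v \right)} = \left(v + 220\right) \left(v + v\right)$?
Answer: $\frac{2 \sqrt{2577183994715}}{3333} \approx 963.31$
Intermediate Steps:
$Y{\left(v \right)} = 2 v \left(220 + v\right)$ ($Y{\left(v \right)} = \left(220 + v\right) 2 v = 2 v \left(220 + v\right)$)
$R = -9999$ ($R = -3 + 21 \cdot 34 \left(-14\right) = -3 + 714 \left(-14\right) = -3 - 9996 = -9999$)
$\sqrt{\frac{281740}{R} + Y{\left(580 \right)}} = \sqrt{\frac{281740}{-9999} + 2 \cdot 580 \left(220 + 580\right)} = \sqrt{281740 \left(- \frac{1}{9999}\right) + 2 \cdot 580 \cdot 800} = \sqrt{- \frac{281740}{9999} + 928000} = \sqrt{\frac{9278790260}{9999}} = \frac{2 \sqrt{2577183994715}}{3333}$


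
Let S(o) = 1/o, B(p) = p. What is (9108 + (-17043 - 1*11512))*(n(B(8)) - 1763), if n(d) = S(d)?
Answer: 274261041/8 ≈ 3.4283e+7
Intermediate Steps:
n(d) = 1/d
(9108 + (-17043 - 1*11512))*(n(B(8)) - 1763) = (9108 + (-17043 - 1*11512))*(1/8 - 1763) = (9108 + (-17043 - 11512))*(1/8 - 1763) = (9108 - 28555)*(-14103/8) = -19447*(-14103/8) = 274261041/8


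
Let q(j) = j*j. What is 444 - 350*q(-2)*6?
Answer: -7956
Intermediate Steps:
q(j) = j²
444 - 350*q(-2)*6 = 444 - 350*(-2)²*6 = 444 - 350*4*6 = 444 - 8400 = -7956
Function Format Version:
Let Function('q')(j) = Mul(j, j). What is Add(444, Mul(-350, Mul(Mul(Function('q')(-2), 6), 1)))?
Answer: -7956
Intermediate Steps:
Function('q')(j) = Pow(j, 2)
Add(444, Mul(-350, Mul(Mul(Function('q')(-2), 6), 1))) = Add(444, Mul(-350, Mul(Mul(Pow(-2, 2), 6), 1))) = Add(444, Mul(-350, Mul(Mul(4, 6), 1))) = Add(444, Mul(-350, Mul(24, 1))) = Add(444, Mul(-350, 24)) = Add(444, -8400) = -7956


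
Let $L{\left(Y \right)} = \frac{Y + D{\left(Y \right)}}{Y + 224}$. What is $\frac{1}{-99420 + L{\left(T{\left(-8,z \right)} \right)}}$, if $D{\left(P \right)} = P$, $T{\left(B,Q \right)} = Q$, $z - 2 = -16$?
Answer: $- \frac{15}{1491302} \approx -1.0058 \cdot 10^{-5}$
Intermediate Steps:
$z = -14$ ($z = 2 - 16 = -14$)
$L{\left(Y \right)} = \frac{2 Y}{224 + Y}$ ($L{\left(Y \right)} = \frac{Y + Y}{Y + 224} = \frac{2 Y}{224 + Y}$)
$\frac{1}{-99420 + L{\left(T{\left(-8,z \right)} \right)}} = \frac{1}{-99420 + 2 \left(-14\right) \frac{1}{224 - 14}} = \frac{1}{-99420 + 2 \left(-14\right) \frac{1}{210}} = \frac{1}{-99420 - \frac{2}{15}} = \frac{1}{- \frac{1491302}{15}} = - \frac{15}{1491302}$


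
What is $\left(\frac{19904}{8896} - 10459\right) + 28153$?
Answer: $\frac{2459777}{139} \approx 17696.0$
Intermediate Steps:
$\left(\frac{19904}{8896} - 10459\right) + 28153 = \left(19904 \cdot \frac{1}{8896} - 10459\right) + 28153 = \left(\frac{311}{139} - 10459\right) + 28153 = - \frac{1453490}{139} + 28153 = \frac{2459777}{139}$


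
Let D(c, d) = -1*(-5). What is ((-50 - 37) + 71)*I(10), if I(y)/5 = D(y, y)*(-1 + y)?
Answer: -3600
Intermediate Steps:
D(c, d) = 5
I(y) = -25 + 25*y (I(y) = 5*(5*(-1 + y)) = 5*(-5 + 5*y) = -25 + 25*y)
((-50 - 37) + 71)*I(10) = ((-50 - 37) + 71)*(-25 + 25*10) = (-87 + 71)*(-25 + 250) = -16*225 = -3600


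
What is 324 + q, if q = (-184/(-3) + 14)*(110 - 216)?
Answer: -22984/3 ≈ -7661.3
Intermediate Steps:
q = -23956/3 (q = (-184*(-1/3) + 14)*(-106) = (184/3 + 14)*(-106) = (226/3)*(-106) = -23956/3 ≈ -7985.3)
324 + q = 324 - 23956/3 = -22984/3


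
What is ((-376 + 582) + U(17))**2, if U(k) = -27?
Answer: 32041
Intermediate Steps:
((-376 + 582) + U(17))**2 = ((-376 + 582) - 27)**2 = (206 - 27)**2 = 179**2 = 32041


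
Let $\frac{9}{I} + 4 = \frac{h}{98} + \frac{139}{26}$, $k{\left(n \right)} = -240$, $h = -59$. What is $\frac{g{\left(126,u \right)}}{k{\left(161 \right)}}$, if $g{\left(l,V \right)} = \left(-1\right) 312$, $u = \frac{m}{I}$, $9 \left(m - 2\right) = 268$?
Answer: $\frac{13}{10} \approx 1.3$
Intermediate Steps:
$I = \frac{1911}{158}$ ($I = \frac{9}{-4 + \left(- \frac{59}{98} + \frac{139}{26}\right)} = \frac{9}{-4 + \frac{3022}{637}} = \frac{9}{\frac{474}{637}} = 9 \cdot \frac{637}{474} = \frac{1911}{158} \approx 12.095$)
$m = \frac{286}{9}$ ($m = 2 + \frac{1}{9} \cdot 268 = 2 + \frac{268}{9} = \frac{286}{9} \approx 31.778$)
$u = \frac{3476}{1323}$ ($u = \frac{286}{9 \cdot \frac{1911}{158}} = \frac{286}{9} \cdot \frac{158}{1911} = \frac{3476}{1323} \approx 2.6274$)
$g{\left(l,V \right)} = -312$
$\frac{g{\left(126,u \right)}}{k{\left(161 \right)}} = - \frac{312}{-240} = \left(-312\right) \left(- \frac{1}{240}\right) = \frac{13}{10}$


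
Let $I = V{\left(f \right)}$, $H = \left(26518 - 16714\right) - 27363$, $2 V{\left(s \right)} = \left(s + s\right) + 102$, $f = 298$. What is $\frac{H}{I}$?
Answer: $- \frac{17559}{349} \approx -50.312$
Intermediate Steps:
$V{\left(s \right)} = 51 + s$ ($V{\left(s \right)} = \frac{\left(s + s\right) + 102}{2} = \frac{2 s + 102}{2} = \frac{102 + 2 s}{2} = 51 + s$)
$H = -17559$ ($H = 9804 - 27363 = -17559$)
$I = 349$ ($I = 51 + 298 = 349$)
$\frac{H}{I} = - \frac{17559}{349}$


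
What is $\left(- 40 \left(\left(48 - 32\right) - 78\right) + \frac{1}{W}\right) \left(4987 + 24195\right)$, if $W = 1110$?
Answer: $\frac{40166119391}{555} \approx 7.2371 \cdot 10^{7}$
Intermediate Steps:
$\left(- 40 \left(\left(48 - 32\right) - 78\right) + \frac{1}{W}\right) \left(4987 + 24195\right) = \left(- 40 \left(\left(48 - 32\right) - 78\right) + \frac{1}{1110}\right) \left(4987 + 24195\right) = \left(- 40 \left(\left(48 - 32\right) - 78\right) + \frac{1}{1110}\right) 29182 = \left(- 40 \left(16 - 78\right) + \frac{1}{1110}\right) 29182 = \left(\left(-40\right) \left(-62\right) + \frac{1}{1110}\right) 29182 = \left(2480 + \frac{1}{1110}\right) 29182 = \frac{2752801}{1110} \cdot 29182 = \frac{40166119391}{555}$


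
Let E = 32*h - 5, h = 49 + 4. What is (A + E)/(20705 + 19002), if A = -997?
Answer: 694/39707 ≈ 0.017478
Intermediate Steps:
h = 53
E = 1691 (E = 32*53 - 5 = 1696 - 5 = 1691)
(A + E)/(20705 + 19002) = (-997 + 1691)/(20705 + 19002) = 694/39707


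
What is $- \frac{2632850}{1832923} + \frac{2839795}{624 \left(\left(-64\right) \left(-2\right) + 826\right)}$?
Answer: $\frac{3637800497185}{1091131730208} \approx 3.334$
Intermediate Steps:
$- \frac{2632850}{1832923} + \frac{2839795}{624 \left(\left(-64\right) \left(-2\right) + 826\right)} = \left(-2632850\right) \frac{1}{1832923} + \frac{2839795}{624 \left(128 + 826\right)} = - \frac{2632850}{1832923} + \frac{2839795}{624 \cdot 954} = - \frac{2632850}{1832923} + \frac{2839795}{595296} = \frac{3637800497185}{1091131730208}$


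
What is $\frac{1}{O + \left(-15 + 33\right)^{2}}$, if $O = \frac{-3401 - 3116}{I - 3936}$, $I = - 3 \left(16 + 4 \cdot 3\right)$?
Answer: $\frac{4020}{1308997} \approx 0.0030711$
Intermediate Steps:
$I = -84$ ($I = - 3 \left(16 + 12\right) = \left(-3\right) 28 = -84$)
$O = \frac{6517}{4020}$ ($O = \frac{-3401 - 3116}{-84 - 3936} = - \frac{6517}{-4020} = \left(-6517\right) \left(- \frac{1}{4020}\right) = \frac{6517}{4020} \approx 1.6211$)
$\frac{1}{O + \left(-15 + 33\right)^{2}} = \frac{1}{\frac{6517}{4020} + \left(-15 + 33\right)^{2}} = \frac{1}{\frac{6517}{4020} + 18^{2}} = \frac{1}{\frac{6517}{4020} + 324} = \frac{1}{\frac{1308997}{4020}} = \frac{4020}{1308997}$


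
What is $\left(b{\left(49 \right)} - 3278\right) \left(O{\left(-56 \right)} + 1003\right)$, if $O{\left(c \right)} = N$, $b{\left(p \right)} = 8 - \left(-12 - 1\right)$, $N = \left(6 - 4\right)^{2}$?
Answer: $-3279799$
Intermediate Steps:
$N = 4$ ($N = 2^{2} = 4$)
$b{\left(p \right)} = 21$ ($b{\left(p \right)} = 8 - -13 = 8 + 13 = 21$)
$O{\left(c \right)} = 4$
$\left(b{\left(49 \right)} - 3278\right) \left(O{\left(-56 \right)} + 1003\right) = \left(21 - 3278\right) \left(4 + 1003\right) = \left(-3257\right) 1007 = -3279799$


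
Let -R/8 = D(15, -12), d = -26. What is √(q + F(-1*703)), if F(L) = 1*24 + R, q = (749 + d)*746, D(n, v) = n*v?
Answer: √540822 ≈ 735.41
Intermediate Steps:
R = 1440 (R = -120*(-12) = -8*(-180) = 1440)
q = 539358 (q = (749 - 26)*746 = 723*746 = 539358)
F(L) = 1464 (F(L) = 1*24 + 1440 = 24 + 1440 = 1464)
√(q + F(-1*703)) = √(539358 + 1464) = √540822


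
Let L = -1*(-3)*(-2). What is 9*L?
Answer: -54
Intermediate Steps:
L = -6 (L = 3*(-2) = -6)
9*L = 9*(-6) = -54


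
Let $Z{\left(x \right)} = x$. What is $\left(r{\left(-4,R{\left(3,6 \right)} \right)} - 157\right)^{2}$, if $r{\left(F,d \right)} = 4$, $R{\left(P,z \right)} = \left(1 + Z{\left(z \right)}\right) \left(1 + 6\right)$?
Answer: $23409$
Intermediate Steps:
$R{\left(P,z \right)} = 7 + 7 z$ ($R{\left(P,z \right)} = \left(1 + z\right) \left(1 + 6\right) = \left(1 + z\right) 7 = 7 + 7 z$)
$\left(r{\left(-4,R{\left(3,6 \right)} \right)} - 157\right)^{2} = \left(4 - 157\right)^{2} = \left(-153\right)^{2} = 23409$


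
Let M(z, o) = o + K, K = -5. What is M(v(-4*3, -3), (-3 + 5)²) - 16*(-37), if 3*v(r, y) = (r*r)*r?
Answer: 591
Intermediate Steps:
v(r, y) = r³/3 (v(r, y) = ((r*r)*r)/3 = (r²*r)/3 = r³/3)
M(z, o) = -5 + o (M(z, o) = o - 5 = -5 + o)
M(v(-4*3, -3), (-3 + 5)²) - 16*(-37) = (-5 + (-3 + 5)²) - 16*(-37) = (-5 + 2²) + 592 = (-5 + 4) + 592 = -1 + 592 = 591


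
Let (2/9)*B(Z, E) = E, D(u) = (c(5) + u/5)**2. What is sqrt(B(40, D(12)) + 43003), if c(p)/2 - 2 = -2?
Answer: sqrt(1075723)/5 ≈ 207.43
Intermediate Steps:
c(p) = 0 (c(p) = 4 + 2*(-2) = 4 - 4 = 0)
D(u) = u**2/25 (D(u) = (0 + u/5)**2 = (u/5)**2 = u**2/25)
B(Z, E) = 9*E/2
sqrt(B(40, D(12)) + 43003) = sqrt(9*((1/25)*12**2)/2 + 43003) = sqrt(9*((1/25)*144)/2 + 43003) = sqrt((9/2)*(144/25) + 43003) = sqrt(648/25 + 43003) = sqrt(1075723/25) = sqrt(1075723)/5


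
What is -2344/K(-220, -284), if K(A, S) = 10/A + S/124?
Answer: 1598608/1593 ≈ 1003.5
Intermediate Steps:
K(A, S) = 10/A + S/124 (K(A, S) = 10/A + S*(1/124) = 10/A + S/124)
-2344/K(-220, -284) = -2344/(10/(-220) + (1/124)*(-284)) = -2344/(10*(-1/220) - 71/31) = -2344/(-1/22 - 71/31) = -2344/(-1593/682) = -2344*(-682/1593) = 1598608/1593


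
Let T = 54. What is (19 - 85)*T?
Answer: -3564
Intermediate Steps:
(19 - 85)*T = (19 - 85)*54 = -66*54 = -3564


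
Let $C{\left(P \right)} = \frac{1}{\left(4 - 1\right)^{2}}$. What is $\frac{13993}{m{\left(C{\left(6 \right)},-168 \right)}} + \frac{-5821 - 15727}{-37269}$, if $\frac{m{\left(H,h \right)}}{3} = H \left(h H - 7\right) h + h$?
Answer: $\frac{232121393}{14907600} \approx 15.571$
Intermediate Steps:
$C{\left(P \right)} = \frac{1}{9}$ ($C{\left(P \right)} = \frac{1}{3^{2}} = \frac{1}{9}$)
$m{\left(H,h \right)} = 3 h + 3 H h \left(-7 + H h\right)$ ($m{\left(H,h \right)} = 3 \left(H \left(h H - 7\right) h + h\right) = 3 \left(H \left(H h - 7\right) h + h\right) = 3 \left(H \left(-7 + H h\right) h + h\right) = 3 \left(H h \left(-7 + H h\right) + h\right) = 3 \left(h + H h \left(-7 + H h\right)\right) = 3 h + 3 H h \left(-7 + H h\right)$)
$\frac{13993}{m{\left(C{\left(6 \right)},-168 \right)}} + \frac{-5821 - 15727}{-37269} = \frac{13993}{3 \left(-168\right) \left(1 - \frac{7}{9} - \frac{168}{81}\right)} + \frac{-5821 - 15727}{-37269} = \frac{13993}{3 \left(-168\right) \left(1 - \frac{7}{9} - \frac{56}{27}\right)} + \left(-5821 - 15727\right) \left(- \frac{1}{37269}\right) = \frac{13993}{3 \left(-168\right) \left(1 - \frac{7}{9} - \frac{56}{27}\right)} - - \frac{21548}{37269} = \frac{13993}{3 \left(-168\right) \left(- \frac{50}{27}\right)} + \frac{21548}{37269} = \frac{13993}{\frac{2800}{3}} + \frac{21548}{37269} = 13993 \cdot \frac{3}{2800} + \frac{21548}{37269} = \frac{5997}{400} + \frac{21548}{37269} = \frac{232121393}{14907600}$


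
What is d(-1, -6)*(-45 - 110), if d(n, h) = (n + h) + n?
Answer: 1240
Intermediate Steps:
d(n, h) = h + 2*n (d(n, h) = (h + n) + n = h + 2*n)
d(-1, -6)*(-45 - 110) = (-6 + 2*(-1))*(-45 - 110) = (-6 - 2)*(-155) = -8*(-155) = 1240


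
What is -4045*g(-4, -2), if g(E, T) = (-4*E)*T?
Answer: 129440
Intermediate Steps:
g(E, T) = -4*E*T
-4045*g(-4, -2) = -(-16180)*(-4)*(-2) = -4045*(-32) = 129440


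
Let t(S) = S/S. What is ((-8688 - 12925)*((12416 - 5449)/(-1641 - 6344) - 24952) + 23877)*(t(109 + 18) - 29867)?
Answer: -128619497860263216/7985 ≈ -1.6108e+13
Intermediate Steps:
t(S) = 1
((-8688 - 12925)*((12416 - 5449)/(-1641 - 6344) - 24952) + 23877)*(t(109 + 18) - 29867) = ((-8688 - 12925)*((12416 - 5449)/(-1641 - 6344) - 24952) + 23877)*(1 - 29867) = (-21613*(6967/(-7985) - 24952) + 23877)*(-29866) = (-21613*(6967*(-1/7985) - 24952) + 23877)*(-29866) = (-21613*(-6967/7985 - 24952) + 23877)*(-29866) = (-21613*(-199248687/7985) + 23877)*(-29866) = (4306361872131/7985 + 23877)*(-29866) = (4306552529976/7985)*(-29866) = -128619497860263216/7985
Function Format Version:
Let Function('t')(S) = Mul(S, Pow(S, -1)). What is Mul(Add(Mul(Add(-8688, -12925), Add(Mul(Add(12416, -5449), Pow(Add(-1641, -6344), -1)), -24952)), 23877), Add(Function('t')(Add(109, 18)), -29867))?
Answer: Rational(-128619497860263216, 7985) ≈ -1.6108e+13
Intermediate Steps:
Function('t')(S) = 1
Mul(Add(Mul(Add(-8688, -12925), Add(Mul(Add(12416, -5449), Pow(Add(-1641, -6344), -1)), -24952)), 23877), Add(Function('t')(Add(109, 18)), -29867)) = Mul(Add(Mul(Add(-8688, -12925), Add(Mul(Add(12416, -5449), Pow(Add(-1641, -6344), -1)), -24952)), 23877), Add(1, -29867)) = Mul(Add(Mul(-21613, Add(Mul(6967, Pow(-7985, -1)), -24952)), 23877), -29866) = Mul(Add(Mul(-21613, Add(Mul(6967, Rational(-1, 7985)), -24952)), 23877), -29866) = Mul(Add(Mul(-21613, Add(Rational(-6967, 7985), -24952)), 23877), -29866) = Mul(Add(Mul(-21613, Rational(-199248687, 7985)), 23877), -29866) = Mul(Add(Rational(4306361872131, 7985), 23877), -29866) = Mul(Rational(4306552529976, 7985), -29866) = Rational(-128619497860263216, 7985)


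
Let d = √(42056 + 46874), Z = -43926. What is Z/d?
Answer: -21963*√88930/44465 ≈ -147.30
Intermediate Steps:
d = √88930 ≈ 298.21
Z/d = -43926*√88930/88930 = -21963*√88930/44465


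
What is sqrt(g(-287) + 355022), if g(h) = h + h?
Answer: 4*sqrt(22153) ≈ 595.36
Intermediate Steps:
g(h) = 2*h
sqrt(g(-287) + 355022) = sqrt(2*(-287) + 355022) = sqrt(-574 + 355022) = sqrt(354448) = 4*sqrt(22153)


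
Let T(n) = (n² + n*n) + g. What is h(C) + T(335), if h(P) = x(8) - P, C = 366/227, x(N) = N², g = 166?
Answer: 51001994/227 ≈ 2.2468e+5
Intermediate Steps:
C = 366/227 (C = 366*(1/227) = 366/227 ≈ 1.6123)
T(n) = 166 + 2*n² (T(n) = (n² + n*n) + 166 = (n² + n²) + 166 = 2*n² + 166 = 166 + 2*n²)
h(P) = 64 - P (h(P) = 8² - P = 64 - P)
h(C) + T(335) = (64 - 1*366/227) + (166 + 2*335²) = (64 - 366/227) + (166 + 2*112225) = 14162/227 + (166 + 224450) = 14162/227 + 224616 = 51001994/227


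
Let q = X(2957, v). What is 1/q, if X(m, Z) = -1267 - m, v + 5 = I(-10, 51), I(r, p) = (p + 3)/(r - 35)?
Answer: -1/4224 ≈ -0.00023674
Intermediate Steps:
I(r, p) = (3 + p)/(-35 + r)
v = -31/5 (v = -5 + (3 + 51)/(-35 - 10) = -5 + 54/(-45) = -5 - 1/45*54 = -5 - 6/5 = -31/5 ≈ -6.2000)
q = -4224 (q = -1267 - 1*2957 = -1267 - 2957 = -4224)
1/q = 1/(-4224) = -1/4224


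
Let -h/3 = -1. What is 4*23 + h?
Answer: 95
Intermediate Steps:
h = 3 (h = -3*(-1) = 3)
4*23 + h = 4*23 + 3 = 92 + 3 = 95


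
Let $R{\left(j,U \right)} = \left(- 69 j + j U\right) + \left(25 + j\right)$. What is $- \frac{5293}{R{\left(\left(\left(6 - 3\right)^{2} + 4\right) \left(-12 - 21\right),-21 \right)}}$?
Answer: $- \frac{5293}{38206} \approx -0.13854$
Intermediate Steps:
$R{\left(j,U \right)} = 25 - 68 j + U j$ ($R{\left(j,U \right)} = \left(- 69 j + U j\right) + \left(25 + j\right) = 25 - 68 j + U j$)
$- \frac{5293}{R{\left(\left(\left(6 - 3\right)^{2} + 4\right) \left(-12 - 21\right),-21 \right)}} = - \frac{5293}{25 - 68 \left(\left(6 - 3\right)^{2} + 4\right) \left(-12 - 21\right) - 21 \left(\left(6 - 3\right)^{2} + 4\right) \left(-12 - 21\right)} = - \frac{5293}{25 - 68 \left(3^{2} + 4\right) \left(-33\right) - 21 \left(3^{2} + 4\right) \left(-33\right)} = - \frac{5293}{25 - 68 \left(9 + 4\right) \left(-33\right) - 21 \left(9 + 4\right) \left(-33\right)} = - \frac{5293}{25 - 68 \cdot 13 \left(-33\right) - 21 \cdot 13 \left(-33\right)} = - \frac{5293}{25 - -29172 - -9009} = - \frac{5293}{25 + 29172 + 9009} = - \frac{5293}{38206}$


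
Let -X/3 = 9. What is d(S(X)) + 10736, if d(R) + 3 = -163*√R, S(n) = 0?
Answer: 10733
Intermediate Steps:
X = -27 (X = -3*9 = -27)
d(R) = -3 - 163*√R
d(S(X)) + 10736 = (-3 - 163*√0) + 10736 = (-3 - 163*0) + 10736 = (-3 + 0) + 10736 = -3 + 10736 = 10733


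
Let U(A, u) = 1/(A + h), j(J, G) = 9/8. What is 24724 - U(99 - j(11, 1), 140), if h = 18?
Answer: 22919140/927 ≈ 24724.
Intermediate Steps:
j(J, G) = 9/8 (j(J, G) = 9*(⅛) = 9/8)
U(A, u) = 1/(18 + A) (U(A, u) = 1/(A + 18) = 1/(18 + A))
24724 - U(99 - j(11, 1), 140) = 24724 - 1/(18 + (99 - 1*9/8)) = 24724 - 1/(18 + (99 - 9/8)) = 24724 - 1/(18 + 783/8) = 24724 - 1/927/8 = 24724 - 1*8/927 = 24724 - 8/927 = 22919140/927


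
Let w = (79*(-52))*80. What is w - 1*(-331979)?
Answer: 3339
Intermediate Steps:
w = -328640 (w = -4108*80 = -328640)
w - 1*(-331979) = -328640 - 1*(-331979) = -328640 + 331979 = 3339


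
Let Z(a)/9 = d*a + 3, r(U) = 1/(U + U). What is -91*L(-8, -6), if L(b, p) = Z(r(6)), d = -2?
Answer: -4641/2 ≈ -2320.5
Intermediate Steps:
r(U) = 1/(2*U)
Z(a) = 27 - 18*a (Z(a) = 9*(-2*a + 3) = 9*(3 - 2*a) = 27 - 18*a)
L(b, p) = 51/2 (L(b, p) = 27 - 9/6 = 27 - 18*1/12 = 27 - 3/2 = 51/2)
-91*L(-8, -6) = -91*51/2 = -4641/2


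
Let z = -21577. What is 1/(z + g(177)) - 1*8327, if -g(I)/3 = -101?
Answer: -177148599/21274 ≈ -8327.0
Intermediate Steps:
g(I) = 303 (g(I) = -3*(-101) = 303)
1/(z + g(177)) - 1*8327 = 1/(-21577 + 303) - 1*8327 = 1/(-21274) - 8327 = -1/21274 - 8327 = -177148599/21274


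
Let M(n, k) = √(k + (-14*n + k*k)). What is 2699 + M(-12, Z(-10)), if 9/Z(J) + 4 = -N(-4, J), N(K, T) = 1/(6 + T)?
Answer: 2699 + 6*√119/5 ≈ 2712.1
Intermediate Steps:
Z(J) = 9/(-4 - 1/(6 + J))
M(n, k) = √(k + k² - 14*n) (M(n, k) = √(k + (-14*n + k²)) = √(k + (k² - 14*n)) = √(k + k² - 14*n))
2699 + M(-12, Z(-10)) = 2699 + √(9*(-6 - 1*(-10))/(25 + 4*(-10)) + (9*(-6 - 1*(-10))/(25 + 4*(-10)))² - 14*(-12)) = 2699 + √(9*(-6 + 10)/(25 - 40) + (9*(-6 + 10)/(25 - 40))² + 168) = 2699 + √(9*4/(-15) + (9*4/(-15))² + 168) = 2699 + √(9*(-1/15)*4 + (9*(-1/15)*4)² + 168) = 2699 + √(-12/5 + (-12/5)² + 168) = 2699 + √(-12/5 + 144/25 + 168) = 2699 + √(4284/25) = 2699 + 6*√119/5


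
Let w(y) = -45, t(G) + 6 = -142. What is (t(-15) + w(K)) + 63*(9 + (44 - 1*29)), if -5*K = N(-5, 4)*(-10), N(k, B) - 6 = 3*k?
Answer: 1319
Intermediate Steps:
N(k, B) = 6 + 3*k
K = -18 (K = -(6 + 3*(-5))*(-10)/5 = -(6 - 15)*(-10)/5 = -(-9)*(-10)/5 = -⅕*90 = -18)
t(G) = -148 (t(G) = -6 - 142 = -148)
(t(-15) + w(K)) + 63*(9 + (44 - 1*29)) = (-148 - 45) + 63*(9 + (44 - 1*29)) = -193 + 63*(9 + (44 - 29)) = -193 + 63*(9 + 15) = -193 + 63*24 = -193 + 1512 = 1319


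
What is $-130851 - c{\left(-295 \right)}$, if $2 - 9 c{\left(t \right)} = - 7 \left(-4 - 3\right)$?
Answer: $- \frac{1177612}{9} \approx -1.3085 \cdot 10^{5}$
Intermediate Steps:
$c{\left(t \right)} = - \frac{47}{9}$ ($c{\left(t \right)} = \frac{2}{9} - \frac{\left(-7\right) \left(-4 - 3\right)}{9} = \frac{2}{9} - \frac{\left(-7\right) \left(-7\right)}{9} = \frac{2}{9} - \frac{49}{9} = - \frac{47}{9}$)
$-130851 - c{\left(-295 \right)} = -130851 - - \frac{47}{9} = -130851 + \frac{47}{9} = - \frac{1177612}{9}$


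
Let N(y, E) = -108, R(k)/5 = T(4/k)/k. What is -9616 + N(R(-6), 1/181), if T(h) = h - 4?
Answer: -9724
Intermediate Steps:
T(h) = -4 + h
R(k) = 5*(-4 + 4/k)/k (R(k) = 5*((-4 + 4/k)/k) = 5*(-4 + 4/k)/k)
-9616 + N(R(-6), 1/181) = -9616 - 108 = -9724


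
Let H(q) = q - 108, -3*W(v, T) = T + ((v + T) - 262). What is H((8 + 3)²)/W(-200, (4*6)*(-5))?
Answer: 1/18 ≈ 0.055556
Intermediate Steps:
W(v, T) = 262/3 - 2*T/3 - v/3 (W(v, T) = -(T + ((v + T) - 262))/3 = -(T + ((T + v) - 262))/3 = -(T + (-262 + T + v))/3 = -(-262 + v + 2*T)/3 = 262/3 - 2*T/3 - v/3)
H(q) = -108 + q
H((8 + 3)²)/W(-200, (4*6)*(-5)) = (-108 + (8 + 3)²)/(262/3 - 2*4*6*(-5)/3 - ⅓*(-200)) = (-108 + 11²)/(262/3 - 16*(-5) + 200/3) = (-108 + 121)/(262/3 - ⅔*(-120) + 200/3) = 13/(262/3 + 80 + 200/3) = 13/234 = 13*(1/234) = 1/18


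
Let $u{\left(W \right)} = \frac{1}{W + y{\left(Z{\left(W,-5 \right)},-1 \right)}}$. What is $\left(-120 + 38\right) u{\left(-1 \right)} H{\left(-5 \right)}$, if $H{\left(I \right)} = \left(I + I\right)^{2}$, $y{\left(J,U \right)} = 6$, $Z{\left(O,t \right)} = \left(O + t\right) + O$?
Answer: $-1640$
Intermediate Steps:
$Z{\left(O,t \right)} = t + 2 O$
$u{\left(W \right)} = \frac{1}{6 + W}$ ($u{\left(W \right)} = \frac{1}{W + 6} = \frac{1}{6 + W}$)
$H{\left(I \right)} = 4 I^{2}$ ($H{\left(I \right)} = \left(2 I\right)^{2} = 4 I^{2}$)
$\left(-120 + 38\right) u{\left(-1 \right)} H{\left(-5 \right)} = \left(-120 + 38\right) \frac{4 \left(-5\right)^{2}}{6 - 1} = - 82 \frac{4 \cdot 25}{5} = - 82 \cdot \frac{1}{5} \cdot 100 = \left(-82\right) 20 = -1640$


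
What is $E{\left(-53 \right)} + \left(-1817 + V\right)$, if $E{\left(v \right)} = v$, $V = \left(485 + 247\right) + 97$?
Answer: $-1041$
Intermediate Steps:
$V = 829$ ($V = 732 + 97 = 829$)
$E{\left(-53 \right)} + \left(-1817 + V\right) = -53 + \left(-1817 + 829\right) = -53 - 988 = -1041$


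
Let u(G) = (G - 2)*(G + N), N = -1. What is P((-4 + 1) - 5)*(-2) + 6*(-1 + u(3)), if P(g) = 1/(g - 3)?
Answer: 68/11 ≈ 6.1818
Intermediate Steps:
P(g) = 1/(-3 + g)
u(G) = (-1 + G)*(-2 + G) (u(G) = (G - 2)*(G - 1) = (-2 + G)*(-1 + G) = (-1 + G)*(-2 + G))
P((-4 + 1) - 5)*(-2) + 6*(-1 + u(3)) = -2/(-3 + ((-4 + 1) - 5)) + 6*(-1 + (2 + 3² - 3*3)) = -2/(-3 + (-3 - 5)) + 6*(-1 + (2 + 9 - 9)) = -2/(-3 - 8) + 6*(-1 + 2) = -2/(-11) + 6*1 = -1/11*(-2) + 6 = 2/11 + 6 = 68/11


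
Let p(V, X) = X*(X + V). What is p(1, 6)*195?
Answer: 8190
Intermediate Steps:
p(V, X) = X*(V + X)
p(1, 6)*195 = (6*(1 + 6))*195 = (6*7)*195 = 42*195 = 8190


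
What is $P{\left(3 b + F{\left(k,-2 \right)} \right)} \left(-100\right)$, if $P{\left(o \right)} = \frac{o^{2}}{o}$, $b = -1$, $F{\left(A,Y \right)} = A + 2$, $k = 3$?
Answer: $-200$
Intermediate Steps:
$F{\left(A,Y \right)} = 2 + A$
$P{\left(o \right)} = o$
$P{\left(3 b + F{\left(k,-2 \right)} \right)} \left(-100\right) = \left(3 \left(-1\right) + \left(2 + 3\right)\right) \left(-100\right) = \left(-3 + 5\right) \left(-100\right) = 2 \left(-100\right) = -200$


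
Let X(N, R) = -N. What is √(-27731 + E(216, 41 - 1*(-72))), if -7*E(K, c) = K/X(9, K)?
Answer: I*√1358651/7 ≈ 166.52*I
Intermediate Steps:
E(K, c) = K/63 (E(K, c) = -K/(7*((-1*9))) = -K/(7*(-9)) = -K*(-1)/(7*9) = -(-1)*K/63 = K/63)
√(-27731 + E(216, 41 - 1*(-72))) = √(-27731 + (1/63)*216) = √(-27731 + 24/7) = √(-194093/7) = I*√1358651/7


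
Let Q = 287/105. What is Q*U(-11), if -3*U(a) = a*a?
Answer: -4961/45 ≈ -110.24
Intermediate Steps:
U(a) = -a**2/3 (U(a) = -a*a/3 = -a**2/3)
Q = 41/15 (Q = 287*(1/105) = 41/15 ≈ 2.7333)
Q*U(-11) = 41*(-1/3*(-11)**2)/15 = 41*(-1/3*121)/15 = (41/15)*(-121/3) = -4961/45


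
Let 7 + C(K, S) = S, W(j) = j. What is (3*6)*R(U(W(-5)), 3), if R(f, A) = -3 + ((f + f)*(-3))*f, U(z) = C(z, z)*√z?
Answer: 77706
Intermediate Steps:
C(K, S) = -7 + S
U(z) = √z*(-7 + z) (U(z) = (-7 + z)*√z = √z*(-7 + z))
R(f, A) = -3 - 6*f² (R(f, A) = -3 + ((2*f)*(-3))*f = -3 + (-6*f)*f = -3 - 6*f²)
(3*6)*R(U(W(-5)), 3) = (3*6)*(-3 - 6*(-5*(-7 - 5)²)) = 18*(-3 - 6*((I*√5)*(-12))²) = 18*(-3 - 6*(-12*I*√5)²) = 18*(-3 - 6*(-720)) = 18*(-3 + 4320) = 18*4317 = 77706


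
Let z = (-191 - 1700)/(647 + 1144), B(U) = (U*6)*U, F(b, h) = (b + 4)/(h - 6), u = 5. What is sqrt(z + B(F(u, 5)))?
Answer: sqrt(172838465)/597 ≈ 22.021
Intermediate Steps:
F(b, h) = (4 + b)/(-6 + h)
B(U) = 6*U**2 (B(U) = (6*U)*U = 6*U**2)
z = -1891/1791 ≈ -1.0558
sqrt(z + B(F(u, 5))) = sqrt(-1891/1791 + 6*((4 + 5)/(-6 + 5))**2) = sqrt(-1891/1791 + 6*(9/(-1))**2) = sqrt(-1891/1791 + 6*(-1*9)**2) = sqrt(-1891/1791 + 6*(-9)**2) = sqrt(-1891/1791 + 6*81) = sqrt(-1891/1791 + 486) = sqrt(868535/1791) = sqrt(172838465)/597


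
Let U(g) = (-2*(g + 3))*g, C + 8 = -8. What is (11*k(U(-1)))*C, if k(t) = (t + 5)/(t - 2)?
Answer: -792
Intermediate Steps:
C = -16 (C = -8 - 8 = -16)
U(g) = g*(-6 - 2*g) (U(g) = (-2*(3 + g))*g = (-6 - 2*g)*g = g*(-6 - 2*g))
k(t) = (5 + t)/(-2 + t)
(11*k(U(-1)))*C = (11*((5 - 2*(-1)*(3 - 1))/(-2 - 2*(-1)*(3 - 1))))*(-16) = (11*((5 - 2*(-1)*2)/(-2 - 2*(-1)*2)))*(-16) = (11*((5 + 4)/(-2 + 4)))*(-16) = (11*(9/2))*(-16) = (99/2)*(-16) = -792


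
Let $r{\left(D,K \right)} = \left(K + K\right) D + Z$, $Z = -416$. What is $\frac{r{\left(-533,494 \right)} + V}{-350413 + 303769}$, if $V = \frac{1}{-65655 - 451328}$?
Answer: $\frac{3948701169}{349480508} \approx 11.299$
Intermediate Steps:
$r{\left(D,K \right)} = -416 + 2 D K$ ($r{\left(D,K \right)} = \left(K + K\right) D - 416 = 2 K D - 416 = 2 D K - 416 = -416 + 2 D K$)
$V = - \frac{1}{516983}$ ($V = \frac{1}{-516983} = - \frac{1}{516983} \approx -1.9343 \cdot 10^{-6}$)
$\frac{r{\left(-533,494 \right)} + V}{-350413 + 303769} = \frac{\left(-416 + 2 \left(-533\right) 494\right) - \frac{1}{516983}}{-350413 + 303769} = \frac{\left(-416 - 526604\right) - \frac{1}{516983}}{-46644} = \left(-527020 - \frac{1}{516983}\right) \left(- \frac{1}{46644}\right) = \left(- \frac{272460380661}{516983}\right) \left(- \frac{1}{46644}\right) = \frac{3948701169}{349480508}$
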